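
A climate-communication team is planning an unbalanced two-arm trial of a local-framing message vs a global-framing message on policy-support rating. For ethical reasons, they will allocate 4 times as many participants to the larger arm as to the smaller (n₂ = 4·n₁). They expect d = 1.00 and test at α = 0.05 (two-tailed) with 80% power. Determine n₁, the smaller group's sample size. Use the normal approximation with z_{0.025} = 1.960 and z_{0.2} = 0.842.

n₁ = 10

With allocation ratio k = n₂/n₁ = 4, Var(x̄₁−x̄₂) = σ²(1/n₁ + 1/(k·n₁)) = σ²·(k+1)/(k·n₁).
So n₁ = (1 + 1/k)·((z_{α/2} + z_β)/d)² = 1.250 × (2.802/1.00)².
n₁ = 1.250 × 7.85 = 9.8.
Round up: n₁ = 10, giving n₂ = 4 × 10 = 40.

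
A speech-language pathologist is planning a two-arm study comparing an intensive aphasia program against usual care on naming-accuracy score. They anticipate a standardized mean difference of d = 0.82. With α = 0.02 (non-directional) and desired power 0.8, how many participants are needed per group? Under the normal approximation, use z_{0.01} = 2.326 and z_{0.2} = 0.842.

For two independent groups with equal n: n = 2·((z_{α/2} + z_β) / d)².
z_{α/2} + z_β = 2.326 + 0.842 = 3.168.
n = 2 × (3.168 / 0.82)² = 2 × 3.863² = 2 × 14.93 = 29.9.
Round up to the next whole participant.

n = 30 per group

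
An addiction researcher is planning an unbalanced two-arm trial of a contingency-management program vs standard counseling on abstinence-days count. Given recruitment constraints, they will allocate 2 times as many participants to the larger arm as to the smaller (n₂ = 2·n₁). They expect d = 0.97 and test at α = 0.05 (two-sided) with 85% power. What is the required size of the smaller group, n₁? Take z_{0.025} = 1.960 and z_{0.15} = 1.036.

With allocation ratio k = n₂/n₁ = 2, Var(x̄₁−x̄₂) = σ²(1/n₁ + 1/(k·n₁)) = σ²·(k+1)/(k·n₁).
So n₁ = (1 + 1/k)·((z_{α/2} + z_β)/d)² = 1.500 × (2.996/0.97)².
n₁ = 1.500 × 9.54 = 14.3.
Round up: n₁ = 15, giving n₂ = 2 × 15 = 30.

n₁ = 15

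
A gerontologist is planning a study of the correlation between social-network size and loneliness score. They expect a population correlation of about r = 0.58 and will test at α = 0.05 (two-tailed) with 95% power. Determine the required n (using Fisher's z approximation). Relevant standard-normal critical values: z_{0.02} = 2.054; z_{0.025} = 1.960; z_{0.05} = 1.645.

Fisher's z: C = ½·ln((1+r)/(1−r)) = ½·ln(3.7619) = 0.6625.
n = ((z_{α/2} + z_β)/C)² + 3.
(1.960 + 1.645) / 0.6625 = 3.605 / 0.6625 = 5.442.
n = 5.442² + 3 = 29.61 + 3 = 32.6.
Round up.

n = 33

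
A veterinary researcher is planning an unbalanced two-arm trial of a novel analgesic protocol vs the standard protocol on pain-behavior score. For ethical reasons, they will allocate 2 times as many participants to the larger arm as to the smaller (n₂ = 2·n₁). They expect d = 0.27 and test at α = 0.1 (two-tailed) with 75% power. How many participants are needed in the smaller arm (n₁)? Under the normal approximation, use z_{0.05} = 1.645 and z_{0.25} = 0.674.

n₁ = 111

With allocation ratio k = n₂/n₁ = 2, Var(x̄₁−x̄₂) = σ²(1/n₁ + 1/(k·n₁)) = σ²·(k+1)/(k·n₁).
So n₁ = (1 + 1/k)·((z_{α/2} + z_β)/d)² = 1.500 × (2.319/0.27)².
n₁ = 1.500 × 73.77 = 110.7.
Round up: n₁ = 111, giving n₂ = 2 × 111 = 222.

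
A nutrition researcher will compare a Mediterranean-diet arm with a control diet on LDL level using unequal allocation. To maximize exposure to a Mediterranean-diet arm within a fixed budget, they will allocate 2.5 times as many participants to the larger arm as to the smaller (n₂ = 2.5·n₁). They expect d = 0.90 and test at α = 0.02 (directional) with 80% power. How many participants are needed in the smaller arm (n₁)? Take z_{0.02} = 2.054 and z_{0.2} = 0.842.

n₁ = 15

With allocation ratio k = n₂/n₁ = 2.5, Var(x̄₁−x̄₂) = σ²(1/n₁ + 1/(k·n₁)) = σ²·(k+1)/(k·n₁).
So n₁ = (1 + 1/k)·((z_{α} + z_β)/d)² = 1.400 × (2.896/0.90)².
n₁ = 1.400 × 10.35 = 14.5.
Round up: n₁ = 15, giving n₂ = ⌈2.5 × 15⌉ = ⌈37.5⌉ = 38.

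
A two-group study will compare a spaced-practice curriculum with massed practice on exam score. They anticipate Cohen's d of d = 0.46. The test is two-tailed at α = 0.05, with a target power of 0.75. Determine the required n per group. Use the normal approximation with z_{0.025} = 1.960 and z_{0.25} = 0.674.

For two independent groups with equal n: n = 2·((z_{α/2} + z_β) / d)².
z_{α/2} + z_β = 1.960 + 0.674 = 2.634.
n = 2 × (2.634 / 0.46)² = 2 × 5.726² = 2 × 32.79 = 65.6.
Round up to the next whole participant.

n = 66 per group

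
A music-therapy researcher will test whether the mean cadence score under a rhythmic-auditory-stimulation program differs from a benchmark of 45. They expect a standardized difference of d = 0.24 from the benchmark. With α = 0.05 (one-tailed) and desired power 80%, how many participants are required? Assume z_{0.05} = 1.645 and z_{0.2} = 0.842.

For a one-sample test: n = ((z_{α} + z_β) / d)².
z_{α} + z_β = 1.645 + 0.842 = 2.487.
n = (2.487 / 0.24)² = 10.363² = 107.38.
Round up.

n = 108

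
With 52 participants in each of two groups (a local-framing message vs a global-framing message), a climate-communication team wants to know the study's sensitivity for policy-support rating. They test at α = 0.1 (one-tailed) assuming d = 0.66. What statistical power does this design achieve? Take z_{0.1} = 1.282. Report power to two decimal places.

For two equal groups, power = Φ(d·√(n/2) − z_{α}).
d·√(n/2) = 0.66 × √(52/2) = 0.66 × 5.099 = 3.365.
z_β = 3.365 − 1.282 = 2.083.
Power = Φ(2.083) = 0.981.

power ≈ 0.98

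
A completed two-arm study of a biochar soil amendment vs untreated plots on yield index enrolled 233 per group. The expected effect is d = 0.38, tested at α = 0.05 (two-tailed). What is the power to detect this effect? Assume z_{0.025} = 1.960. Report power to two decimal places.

For two equal groups, power = Φ(d·√(n/2) − z_{α/2}).
d·√(n/2) = 0.38 × √(233/2) = 0.38 × 10.794 = 4.102.
z_β = 4.102 − 1.960 = 2.142.
Power = Φ(2.142) = 0.984.

power ≈ 0.98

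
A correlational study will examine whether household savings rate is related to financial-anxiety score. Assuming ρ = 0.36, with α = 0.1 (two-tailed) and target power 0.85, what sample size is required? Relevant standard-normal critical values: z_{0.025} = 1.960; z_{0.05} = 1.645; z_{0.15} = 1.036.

Fisher's z: C = ½·ln((1+r)/(1−r)) = ½·ln(2.1250) = 0.3769.
n = ((z_{α/2} + z_β)/C)² + 3.
(1.645 + 1.036) / 0.3769 = 2.681 / 0.3769 = 7.113.
n = 7.113² + 3 = 50.60 + 3 = 53.6.
Round up.

n = 54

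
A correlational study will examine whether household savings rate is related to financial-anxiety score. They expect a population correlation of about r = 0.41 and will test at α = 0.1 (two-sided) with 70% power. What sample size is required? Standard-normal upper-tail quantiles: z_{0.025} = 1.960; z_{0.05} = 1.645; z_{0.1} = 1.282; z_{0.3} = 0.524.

Fisher's z: C = ½·ln((1+r)/(1−r)) = ½·ln(2.3898) = 0.4356.
n = ((z_{α/2} + z_β)/C)² + 3.
(1.645 + 0.524) / 0.4356 = 2.169 / 0.4356 = 4.979.
n = 4.979² + 3 = 24.79 + 3 = 27.8.
Round up.

n = 28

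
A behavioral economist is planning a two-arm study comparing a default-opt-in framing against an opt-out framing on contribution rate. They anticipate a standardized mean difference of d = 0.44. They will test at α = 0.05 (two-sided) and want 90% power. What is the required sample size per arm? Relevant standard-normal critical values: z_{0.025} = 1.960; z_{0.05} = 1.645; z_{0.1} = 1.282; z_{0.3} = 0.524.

n = 109 per group

For two independent groups with equal n: n = 2·((z_{α/2} + z_β) / d)².
z_{α/2} + z_β = 1.960 + 1.282 = 3.242.
n = 2 × (3.242 / 0.44)² = 2 × 7.368² = 2 × 54.29 = 108.6.
Round up to the next whole participant.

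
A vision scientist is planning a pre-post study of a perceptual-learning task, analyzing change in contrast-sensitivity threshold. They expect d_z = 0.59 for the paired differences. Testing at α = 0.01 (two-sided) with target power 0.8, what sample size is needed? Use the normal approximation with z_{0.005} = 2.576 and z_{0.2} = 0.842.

n = 34 pairs

For a paired (one-sample on differences) test: n = ((z_{α/2} + z_β) / d)².
z_{α/2} + z_β = 2.576 + 0.842 = 3.418.
n = (3.418 / 0.59)² = 5.793² = 33.56.
Round up.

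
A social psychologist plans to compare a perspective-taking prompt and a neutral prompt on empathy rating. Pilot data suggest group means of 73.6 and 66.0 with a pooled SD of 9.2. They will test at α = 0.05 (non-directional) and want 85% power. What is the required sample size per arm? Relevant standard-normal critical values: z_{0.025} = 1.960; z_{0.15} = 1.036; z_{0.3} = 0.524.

n = 27 per group

Cohen's d = |M₁ − M₂| / SD_pooled = |73.6 − 66.0| / 9.2 = 7.6 / 9.2 = 0.826.
For two independent groups with equal n: n = 2·((z_{α/2} + z_β) / d)².
z_{α/2} + z_β = 1.960 + 1.036 = 2.996.
n = 2 × (2.996 / 0.826)² = 2 × 3.627² = 2 × 13.16 = 26.3.
Round up to the next whole participant.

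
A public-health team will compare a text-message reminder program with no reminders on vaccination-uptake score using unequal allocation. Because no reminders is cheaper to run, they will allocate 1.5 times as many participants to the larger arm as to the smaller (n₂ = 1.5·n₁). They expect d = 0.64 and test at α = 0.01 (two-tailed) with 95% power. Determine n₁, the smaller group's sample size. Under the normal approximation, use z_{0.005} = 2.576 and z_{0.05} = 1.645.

n₁ = 73

With allocation ratio k = n₂/n₁ = 1.5, Var(x̄₁−x̄₂) = σ²(1/n₁ + 1/(k·n₁)) = σ²·(k+1)/(k·n₁).
So n₁ = (1 + 1/k)·((z_{α/2} + z_β)/d)² = 1.667 × (4.221/0.64)².
n₁ = 1.667 × 43.50 = 72.5.
Round up: n₁ = 73, giving n₂ = ⌈1.5 × 73⌉ = ⌈109.5⌉ = 110.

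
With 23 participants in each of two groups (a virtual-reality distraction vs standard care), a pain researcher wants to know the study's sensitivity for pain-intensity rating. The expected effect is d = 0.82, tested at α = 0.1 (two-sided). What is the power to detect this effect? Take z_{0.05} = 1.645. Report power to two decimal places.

power ≈ 0.87

For two equal groups, power = Φ(d·√(n/2) − z_{α/2}).
d·√(n/2) = 0.82 × √(23/2) = 0.82 × 3.391 = 2.781.
z_β = 2.781 − 1.645 = 1.136.
Power = Φ(1.136) = 0.872.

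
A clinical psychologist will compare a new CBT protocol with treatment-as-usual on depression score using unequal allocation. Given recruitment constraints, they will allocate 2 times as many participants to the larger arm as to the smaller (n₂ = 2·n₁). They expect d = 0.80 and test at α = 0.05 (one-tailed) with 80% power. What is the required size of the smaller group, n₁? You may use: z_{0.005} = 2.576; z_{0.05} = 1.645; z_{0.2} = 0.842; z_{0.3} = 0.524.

With allocation ratio k = n₂/n₁ = 2, Var(x̄₁−x̄₂) = σ²(1/n₁ + 1/(k·n₁)) = σ²·(k+1)/(k·n₁).
So n₁ = (1 + 1/k)·((z_{α} + z_β)/d)² = 1.500 × (2.487/0.80)².
n₁ = 1.500 × 9.66 = 14.5.
Round up: n₁ = 15, giving n₂ = 2 × 15 = 30.

n₁ = 15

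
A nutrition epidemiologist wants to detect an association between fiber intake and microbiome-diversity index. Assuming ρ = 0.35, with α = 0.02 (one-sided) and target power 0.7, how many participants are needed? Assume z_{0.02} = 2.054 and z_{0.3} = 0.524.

Fisher's z: C = ½·ln((1+r)/(1−r)) = ½·ln(2.0769) = 0.3654.
n = ((z_{α} + z_β)/C)² + 3.
(2.054 + 0.524) / 0.3654 = 2.578 / 0.3654 = 7.055.
n = 7.055² + 3 = 49.78 + 3 = 52.8.
Round up.

n = 53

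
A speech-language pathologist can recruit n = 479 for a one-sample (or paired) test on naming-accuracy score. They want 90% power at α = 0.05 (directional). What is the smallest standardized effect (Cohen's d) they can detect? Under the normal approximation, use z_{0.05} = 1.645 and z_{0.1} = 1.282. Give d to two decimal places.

For a single sample (or paired design) of n = 479: d_min = (z_{α} + z_β)/√n.
z-sum = 1.645 + 1.282 = 2.927.
d_min = 2.927 / √479 = 2.927 / 21.886 = 0.134.

d_min ≈ 0.13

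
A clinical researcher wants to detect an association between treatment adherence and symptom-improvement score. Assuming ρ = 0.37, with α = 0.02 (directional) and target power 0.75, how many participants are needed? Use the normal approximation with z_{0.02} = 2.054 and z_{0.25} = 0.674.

Fisher's z: C = ½·ln((1+r)/(1−r)) = ½·ln(2.1746) = 0.3884.
n = ((z_{α} + z_β)/C)² + 3.
(2.054 + 0.674) / 0.3884 = 2.728 / 0.3884 = 7.024.
n = 7.024² + 3 = 49.33 + 3 = 52.3.
Round up.

n = 53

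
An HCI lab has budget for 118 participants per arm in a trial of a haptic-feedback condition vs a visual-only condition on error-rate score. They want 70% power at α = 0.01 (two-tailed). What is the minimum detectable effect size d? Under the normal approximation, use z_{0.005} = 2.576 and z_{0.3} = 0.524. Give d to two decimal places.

For two independent groups of n = 118 each: d_min = (z_{α/2} + z_β)·√(2/n).
z-sum = 2.576 + 0.524 = 3.100.
d_min = 3.100 × √(2/118) = 3.100 × 0.1302 = 0.404.

d_min ≈ 0.40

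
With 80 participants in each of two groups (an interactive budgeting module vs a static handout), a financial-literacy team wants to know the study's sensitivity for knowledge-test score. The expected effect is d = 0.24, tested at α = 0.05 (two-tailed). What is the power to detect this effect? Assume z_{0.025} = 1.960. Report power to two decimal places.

For two equal groups, power = Φ(d·√(n/2) − z_{α/2}).
d·√(n/2) = 0.24 × √(80/2) = 0.24 × 6.325 = 1.518.
z_β = 1.518 − 1.960 = -0.442.
Power = Φ(-0.442) = 0.329.

power ≈ 0.33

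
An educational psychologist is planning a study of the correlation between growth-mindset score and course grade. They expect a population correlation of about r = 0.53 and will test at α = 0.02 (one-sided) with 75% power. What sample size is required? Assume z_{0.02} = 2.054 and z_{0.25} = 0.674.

Fisher's z: C = ½·ln((1+r)/(1−r)) = ½·ln(3.2553) = 0.5901.
n = ((z_{α} + z_β)/C)² + 3.
(2.054 + 0.674) / 0.5901 = 2.728 / 0.5901 = 4.623.
n = 4.623² + 3 = 21.37 + 3 = 24.4.
Round up.

n = 25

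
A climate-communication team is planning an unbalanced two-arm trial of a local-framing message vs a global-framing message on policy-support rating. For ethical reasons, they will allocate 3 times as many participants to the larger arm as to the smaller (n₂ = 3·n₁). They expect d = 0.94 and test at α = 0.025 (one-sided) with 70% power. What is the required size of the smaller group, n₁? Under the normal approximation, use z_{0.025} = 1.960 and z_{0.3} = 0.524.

n₁ = 10

With allocation ratio k = n₂/n₁ = 3, Var(x̄₁−x̄₂) = σ²(1/n₁ + 1/(k·n₁)) = σ²·(k+1)/(k·n₁).
So n₁ = (1 + 1/k)·((z_{α} + z_β)/d)² = 1.333 × (2.484/0.94)².
n₁ = 1.333 × 6.98 = 9.3.
Round up: n₁ = 10, giving n₂ = 3 × 10 = 30.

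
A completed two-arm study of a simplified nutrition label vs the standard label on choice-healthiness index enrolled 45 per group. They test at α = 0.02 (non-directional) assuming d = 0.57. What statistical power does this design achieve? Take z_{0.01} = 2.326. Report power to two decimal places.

For two equal groups, power = Φ(d·√(n/2) − z_{α/2}).
d·√(n/2) = 0.57 × √(45/2) = 0.57 × 4.743 = 2.704.
z_β = 2.704 − 2.326 = 0.378.
Power = Φ(0.378) = 0.647.

power ≈ 0.65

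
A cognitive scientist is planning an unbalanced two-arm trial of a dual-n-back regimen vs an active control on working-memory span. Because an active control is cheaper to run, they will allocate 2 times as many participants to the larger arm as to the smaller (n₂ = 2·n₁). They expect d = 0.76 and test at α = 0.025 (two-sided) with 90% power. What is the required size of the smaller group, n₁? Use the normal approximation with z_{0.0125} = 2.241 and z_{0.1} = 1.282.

n₁ = 33

With allocation ratio k = n₂/n₁ = 2, Var(x̄₁−x̄₂) = σ²(1/n₁ + 1/(k·n₁)) = σ²·(k+1)/(k·n₁).
So n₁ = (1 + 1/k)·((z_{α/2} + z_β)/d)² = 1.500 × (3.523/0.76)².
n₁ = 1.500 × 21.49 = 32.2.
Round up: n₁ = 33, giving n₂ = 2 × 33 = 66.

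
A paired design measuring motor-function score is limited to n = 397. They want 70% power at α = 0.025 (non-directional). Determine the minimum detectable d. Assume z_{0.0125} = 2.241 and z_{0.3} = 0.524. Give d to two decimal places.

For a single sample (or paired design) of n = 397: d_min = (z_{α/2} + z_β)/√n.
z-sum = 2.241 + 0.524 = 2.765.
d_min = 2.765 / √397 = 2.765 / 19.925 = 0.139.

d_min ≈ 0.14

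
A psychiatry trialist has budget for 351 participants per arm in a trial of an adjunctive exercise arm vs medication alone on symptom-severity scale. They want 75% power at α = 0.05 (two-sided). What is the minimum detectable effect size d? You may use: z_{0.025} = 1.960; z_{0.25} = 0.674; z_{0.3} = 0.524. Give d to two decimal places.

d_min ≈ 0.20

For two independent groups of n = 351 each: d_min = (z_{α/2} + z_β)·√(2/n).
z-sum = 1.960 + 0.674 = 2.634.
d_min = 2.634 × √(2/351) = 2.634 × 0.0755 = 0.199.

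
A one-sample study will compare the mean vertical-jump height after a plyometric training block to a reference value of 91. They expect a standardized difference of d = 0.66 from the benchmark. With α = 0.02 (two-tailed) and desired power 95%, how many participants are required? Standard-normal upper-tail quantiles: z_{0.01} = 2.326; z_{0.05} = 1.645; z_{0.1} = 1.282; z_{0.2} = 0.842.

n = 37

For a one-sample test: n = ((z_{α/2} + z_β) / d)².
z_{α/2} + z_β = 2.326 + 1.645 = 3.971.
n = (3.971 / 0.66)² = 6.017² = 36.20.
Round up.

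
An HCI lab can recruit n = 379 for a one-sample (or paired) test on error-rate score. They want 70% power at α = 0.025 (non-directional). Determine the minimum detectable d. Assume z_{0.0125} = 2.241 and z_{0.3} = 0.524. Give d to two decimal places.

d_min ≈ 0.14

For a single sample (or paired design) of n = 379: d_min = (z_{α/2} + z_β)/√n.
z-sum = 2.241 + 0.524 = 2.765.
d_min = 2.765 / √379 = 2.765 / 19.468 = 0.142.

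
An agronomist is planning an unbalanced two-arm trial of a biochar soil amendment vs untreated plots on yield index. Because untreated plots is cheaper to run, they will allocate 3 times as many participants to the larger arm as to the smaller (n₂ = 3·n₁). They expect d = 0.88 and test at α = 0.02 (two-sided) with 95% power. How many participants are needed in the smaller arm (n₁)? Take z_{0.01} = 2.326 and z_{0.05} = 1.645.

n₁ = 28

With allocation ratio k = n₂/n₁ = 3, Var(x̄₁−x̄₂) = σ²(1/n₁ + 1/(k·n₁)) = σ²·(k+1)/(k·n₁).
So n₁ = (1 + 1/k)·((z_{α/2} + z_β)/d)² = 1.333 × (3.971/0.88)².
n₁ = 1.333 × 20.36 = 27.2.
Round up: n₁ = 28, giving n₂ = 3 × 28 = 84.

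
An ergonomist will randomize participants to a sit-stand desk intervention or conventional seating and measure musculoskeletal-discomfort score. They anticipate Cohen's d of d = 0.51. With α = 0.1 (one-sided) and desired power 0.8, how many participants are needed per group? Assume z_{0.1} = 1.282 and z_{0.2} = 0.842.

n = 35 per group

For two independent groups with equal n: n = 2·((z_{α} + z_β) / d)².
z_{α} + z_β = 1.282 + 0.842 = 2.124.
n = 2 × (2.124 / 0.51)² = 2 × 4.165² = 2 × 17.34 = 34.7.
Round up to the next whole participant.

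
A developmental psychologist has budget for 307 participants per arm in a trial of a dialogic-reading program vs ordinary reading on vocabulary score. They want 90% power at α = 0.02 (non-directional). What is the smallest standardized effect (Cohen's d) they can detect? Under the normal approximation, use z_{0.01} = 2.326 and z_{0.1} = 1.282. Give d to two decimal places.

For two independent groups of n = 307 each: d_min = (z_{α/2} + z_β)·√(2/n).
z-sum = 2.326 + 1.282 = 3.608.
d_min = 3.608 × √(2/307) = 3.608 × 0.0807 = 0.291.

d_min ≈ 0.29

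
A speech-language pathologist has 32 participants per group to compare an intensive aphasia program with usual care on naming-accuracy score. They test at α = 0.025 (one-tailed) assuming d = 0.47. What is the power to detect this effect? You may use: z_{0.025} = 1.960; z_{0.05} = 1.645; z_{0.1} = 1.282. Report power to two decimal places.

For two equal groups, power = Φ(d·√(n/2) − z_{α}).
d·√(n/2) = 0.47 × √(32/2) = 0.47 × 4.000 = 1.880.
z_β = 1.880 − 1.960 = -0.080.
Power = Φ(-0.080) = 0.468.

power ≈ 0.47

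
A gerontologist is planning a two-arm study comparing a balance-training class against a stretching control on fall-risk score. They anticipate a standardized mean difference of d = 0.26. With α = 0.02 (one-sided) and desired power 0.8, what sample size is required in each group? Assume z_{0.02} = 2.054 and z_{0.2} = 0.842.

n = 249 per group

For two independent groups with equal n: n = 2·((z_{α} + z_β) / d)².
z_{α} + z_β = 2.054 + 0.842 = 2.896.
n = 2 × (2.896 / 0.26)² = 2 × 11.138² = 2 × 124.07 = 248.1.
Round up to the next whole participant.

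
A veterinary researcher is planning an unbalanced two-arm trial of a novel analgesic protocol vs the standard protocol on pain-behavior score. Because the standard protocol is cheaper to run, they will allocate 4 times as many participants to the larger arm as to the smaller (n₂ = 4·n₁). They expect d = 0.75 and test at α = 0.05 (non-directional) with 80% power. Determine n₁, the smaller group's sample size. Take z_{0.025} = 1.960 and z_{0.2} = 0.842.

n₁ = 18

With allocation ratio k = n₂/n₁ = 4, Var(x̄₁−x̄₂) = σ²(1/n₁ + 1/(k·n₁)) = σ²·(k+1)/(k·n₁).
So n₁ = (1 + 1/k)·((z_{α/2} + z_β)/d)² = 1.250 × (2.802/0.75)².
n₁ = 1.250 × 13.96 = 17.4.
Round up: n₁ = 18, giving n₂ = 4 × 18 = 72.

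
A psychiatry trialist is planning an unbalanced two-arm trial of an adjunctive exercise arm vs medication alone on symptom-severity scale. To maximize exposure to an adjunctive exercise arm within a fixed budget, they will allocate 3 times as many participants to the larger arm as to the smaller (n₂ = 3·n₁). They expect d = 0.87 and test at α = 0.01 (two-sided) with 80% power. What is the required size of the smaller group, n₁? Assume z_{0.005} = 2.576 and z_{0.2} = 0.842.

n₁ = 21

With allocation ratio k = n₂/n₁ = 3, Var(x̄₁−x̄₂) = σ²(1/n₁ + 1/(k·n₁)) = σ²·(k+1)/(k·n₁).
So n₁ = (1 + 1/k)·((z_{α/2} + z_β)/d)² = 1.333 × (3.418/0.87)².
n₁ = 1.333 × 15.43 = 20.6.
Round up: n₁ = 21, giving n₂ = 3 × 21 = 63.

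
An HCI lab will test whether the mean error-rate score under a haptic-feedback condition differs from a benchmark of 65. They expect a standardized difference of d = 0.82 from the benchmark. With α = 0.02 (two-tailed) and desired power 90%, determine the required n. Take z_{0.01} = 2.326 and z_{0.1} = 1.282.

n = 20

For a one-sample test: n = ((z_{α/2} + z_β) / d)².
z_{α/2} + z_β = 2.326 + 1.282 = 3.608.
n = (3.608 / 0.82)² = 4.400² = 19.36.
Round up.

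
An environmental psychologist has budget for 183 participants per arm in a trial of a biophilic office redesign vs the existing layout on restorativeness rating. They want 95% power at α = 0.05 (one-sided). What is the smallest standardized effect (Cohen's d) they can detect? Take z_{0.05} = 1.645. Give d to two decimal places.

For two independent groups of n = 183 each: d_min = (z_{α} + z_β)·√(2/n).
z-sum = 1.645 + 1.645 = 3.290.
d_min = 3.290 × √(2/183) = 3.290 × 0.1045 = 0.344.

d_min ≈ 0.34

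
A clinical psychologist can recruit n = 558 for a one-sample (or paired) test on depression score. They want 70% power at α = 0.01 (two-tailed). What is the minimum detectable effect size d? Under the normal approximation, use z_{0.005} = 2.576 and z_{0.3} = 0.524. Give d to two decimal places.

For a single sample (or paired design) of n = 558: d_min = (z_{α/2} + z_β)/√n.
z-sum = 2.576 + 0.524 = 3.100.
d_min = 3.100 / √558 = 3.100 / 23.622 = 0.131.

d_min ≈ 0.13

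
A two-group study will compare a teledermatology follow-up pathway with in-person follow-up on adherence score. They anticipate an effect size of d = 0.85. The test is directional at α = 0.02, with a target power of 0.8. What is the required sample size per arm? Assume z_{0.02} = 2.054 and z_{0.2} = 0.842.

For two independent groups with equal n: n = 2·((z_{α} + z_β) / d)².
z_{α} + z_β = 2.054 + 0.842 = 2.896.
n = 2 × (2.896 / 0.85)² = 2 × 3.407² = 2 × 11.61 = 23.2.
Round up to the next whole participant.

n = 24 per group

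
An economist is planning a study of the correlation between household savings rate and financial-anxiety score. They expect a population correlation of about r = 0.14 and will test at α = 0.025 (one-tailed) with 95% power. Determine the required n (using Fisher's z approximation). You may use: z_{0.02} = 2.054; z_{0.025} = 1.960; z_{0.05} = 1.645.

Fisher's z: C = ½·ln((1+r)/(1−r)) = ½·ln(1.3256) = 0.1409.
n = ((z_{α} + z_β)/C)² + 3.
(1.960 + 1.645) / 0.1409 = 3.605 / 0.1409 = 25.586.
n = 25.586² + 3 = 654.62 + 3 = 657.6.
Round up.

n = 658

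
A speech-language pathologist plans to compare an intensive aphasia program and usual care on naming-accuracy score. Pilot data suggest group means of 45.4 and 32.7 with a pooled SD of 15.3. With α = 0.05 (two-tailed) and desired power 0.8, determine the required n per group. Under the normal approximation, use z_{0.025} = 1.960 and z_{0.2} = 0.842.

Cohen's d = |M₁ − M₂| / SD_pooled = |45.4 − 32.7| / 15.3 = 12.7 / 15.3 = 0.830.
For two independent groups with equal n: n = 2·((z_{α/2} + z_β) / d)².
z_{α/2} + z_β = 1.960 + 0.842 = 2.802.
n = 2 × (2.802 / 0.830)² = 2 × 3.376² = 2 × 11.40 = 22.8.
Round up to the next whole participant.

n = 23 per group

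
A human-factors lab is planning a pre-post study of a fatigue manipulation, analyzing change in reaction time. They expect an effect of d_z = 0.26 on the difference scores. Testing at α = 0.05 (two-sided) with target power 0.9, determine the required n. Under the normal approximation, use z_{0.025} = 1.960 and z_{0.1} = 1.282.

n = 156 pairs

For a paired (one-sample on differences) test: n = ((z_{α/2} + z_β) / d)².
z_{α/2} + z_β = 1.960 + 1.282 = 3.242.
n = (3.242 / 0.26)² = 12.469² = 155.48.
Round up.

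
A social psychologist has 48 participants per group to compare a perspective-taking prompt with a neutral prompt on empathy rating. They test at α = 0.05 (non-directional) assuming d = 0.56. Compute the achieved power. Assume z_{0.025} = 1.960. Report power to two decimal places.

For two equal groups, power = Φ(d·√(n/2) − z_{α/2}).
d·√(n/2) = 0.56 × √(48/2) = 0.56 × 4.899 = 2.743.
z_β = 2.743 − 1.960 = 0.783.
Power = Φ(0.783) = 0.783.

power ≈ 0.78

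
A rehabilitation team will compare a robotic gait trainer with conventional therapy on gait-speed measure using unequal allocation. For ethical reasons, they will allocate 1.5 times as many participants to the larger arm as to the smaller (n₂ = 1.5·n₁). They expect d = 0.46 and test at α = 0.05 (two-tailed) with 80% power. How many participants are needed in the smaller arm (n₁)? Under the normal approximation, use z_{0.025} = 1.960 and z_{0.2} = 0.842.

n₁ = 62

With allocation ratio k = n₂/n₁ = 1.5, Var(x̄₁−x̄₂) = σ²(1/n₁ + 1/(k·n₁)) = σ²·(k+1)/(k·n₁).
So n₁ = (1 + 1/k)·((z_{α/2} + z_β)/d)² = 1.667 × (2.802/0.46)².
n₁ = 1.667 × 37.10 = 61.8.
Round up: n₁ = 62, giving n₂ = 1.5 × 62 = 93.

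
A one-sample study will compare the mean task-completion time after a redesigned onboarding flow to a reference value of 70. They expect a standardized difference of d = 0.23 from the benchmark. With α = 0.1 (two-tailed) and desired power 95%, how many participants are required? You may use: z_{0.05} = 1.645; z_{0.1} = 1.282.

For a one-sample test: n = ((z_{α/2} + z_β) / d)².
z_{α/2} + z_β = 1.645 + 1.645 = 3.290.
n = (3.290 / 0.23)² = 14.304² = 204.61.
Round up.

n = 205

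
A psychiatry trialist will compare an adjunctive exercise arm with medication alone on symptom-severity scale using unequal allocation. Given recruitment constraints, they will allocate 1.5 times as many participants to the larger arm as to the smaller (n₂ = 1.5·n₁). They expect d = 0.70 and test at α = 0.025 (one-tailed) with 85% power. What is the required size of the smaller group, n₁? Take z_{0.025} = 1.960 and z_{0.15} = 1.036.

n₁ = 31

With allocation ratio k = n₂/n₁ = 1.5, Var(x̄₁−x̄₂) = σ²(1/n₁ + 1/(k·n₁)) = σ²·(k+1)/(k·n₁).
So n₁ = (1 + 1/k)·((z_{α} + z_β)/d)² = 1.667 × (2.996/0.70)².
n₁ = 1.667 × 18.32 = 30.5.
Round up: n₁ = 31, giving n₂ = ⌈1.5 × 31⌉ = ⌈46.5⌉ = 47.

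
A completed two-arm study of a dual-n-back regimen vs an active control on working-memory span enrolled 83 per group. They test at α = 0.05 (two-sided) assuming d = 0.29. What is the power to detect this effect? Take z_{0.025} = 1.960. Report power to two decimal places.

power ≈ 0.46

For two equal groups, power = Φ(d·√(n/2) − z_{α/2}).
d·√(n/2) = 0.29 × √(83/2) = 0.29 × 6.442 = 1.868.
z_β = 1.868 − 1.960 = -0.092.
Power = Φ(-0.092) = 0.463.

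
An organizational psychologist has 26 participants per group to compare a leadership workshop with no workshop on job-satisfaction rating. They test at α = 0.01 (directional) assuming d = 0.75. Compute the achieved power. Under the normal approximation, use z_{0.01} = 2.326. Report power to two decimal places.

power ≈ 0.65

For two equal groups, power = Φ(d·√(n/2) − z_{α}).
d·√(n/2) = 0.75 × √(26/2) = 0.75 × 3.606 = 2.704.
z_β = 2.704 − 2.326 = 0.378.
Power = Φ(0.378) = 0.647.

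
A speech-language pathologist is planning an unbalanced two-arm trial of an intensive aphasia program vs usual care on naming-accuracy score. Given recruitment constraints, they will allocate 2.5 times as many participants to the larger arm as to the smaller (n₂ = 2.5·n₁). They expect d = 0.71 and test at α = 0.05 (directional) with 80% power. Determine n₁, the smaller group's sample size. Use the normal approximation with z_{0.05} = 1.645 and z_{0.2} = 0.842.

n₁ = 18

With allocation ratio k = n₂/n₁ = 2.5, Var(x̄₁−x̄₂) = σ²(1/n₁ + 1/(k·n₁)) = σ²·(k+1)/(k·n₁).
So n₁ = (1 + 1/k)·((z_{α} + z_β)/d)² = 1.400 × (2.487/0.71)².
n₁ = 1.400 × 12.27 = 17.2.
Round up: n₁ = 18, giving n₂ = 2.5 × 18 = 45.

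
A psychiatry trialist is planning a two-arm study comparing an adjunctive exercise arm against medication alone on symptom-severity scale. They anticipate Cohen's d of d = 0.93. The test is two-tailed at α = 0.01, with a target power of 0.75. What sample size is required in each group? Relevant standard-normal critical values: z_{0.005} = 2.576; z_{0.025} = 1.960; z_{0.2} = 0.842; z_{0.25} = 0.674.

n = 25 per group

For two independent groups with equal n: n = 2·((z_{α/2} + z_β) / d)².
z_{α/2} + z_β = 2.576 + 0.674 = 3.250.
n = 2 × (3.250 / 0.93)² = 2 × 3.495² = 2 × 12.21 = 24.4.
Round up to the next whole participant.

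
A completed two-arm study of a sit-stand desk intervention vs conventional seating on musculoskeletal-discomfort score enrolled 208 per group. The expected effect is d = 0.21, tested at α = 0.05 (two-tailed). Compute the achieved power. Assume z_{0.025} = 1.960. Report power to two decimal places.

For two equal groups, power = Φ(d·√(n/2) − z_{α/2}).
d·√(n/2) = 0.21 × √(208/2) = 0.21 × 10.198 = 2.142.
z_β = 2.142 − 1.960 = 0.182.
Power = Φ(0.182) = 0.572.

power ≈ 0.57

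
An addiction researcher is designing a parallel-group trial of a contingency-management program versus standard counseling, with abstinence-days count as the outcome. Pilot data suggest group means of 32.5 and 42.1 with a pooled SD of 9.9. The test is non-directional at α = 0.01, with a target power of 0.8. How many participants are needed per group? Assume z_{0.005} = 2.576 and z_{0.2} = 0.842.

n = 25 per group

Cohen's d = |M₁ − M₂| / SD_pooled = |32.5 − 42.1| / 9.9 = 9.6 / 9.9 = 0.970.
For two independent groups with equal n: n = 2·((z_{α/2} + z_β) / d)².
z_{α/2} + z_β = 2.576 + 0.842 = 3.418.
n = 2 × (3.418 / 0.970)² = 2 × 3.524² = 2 × 12.42 = 24.8.
Round up to the next whole participant.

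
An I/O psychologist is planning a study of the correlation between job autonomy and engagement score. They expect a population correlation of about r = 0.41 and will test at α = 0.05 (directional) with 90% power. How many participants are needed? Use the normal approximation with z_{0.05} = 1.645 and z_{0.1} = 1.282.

n = 49

Fisher's z: C = ½·ln((1+r)/(1−r)) = ½·ln(2.3898) = 0.4356.
n = ((z_{α} + z_β)/C)² + 3.
(1.645 + 1.282) / 0.4356 = 2.927 / 0.4356 = 6.719.
n = 6.719² + 3 = 45.15 + 3 = 48.2.
Round up.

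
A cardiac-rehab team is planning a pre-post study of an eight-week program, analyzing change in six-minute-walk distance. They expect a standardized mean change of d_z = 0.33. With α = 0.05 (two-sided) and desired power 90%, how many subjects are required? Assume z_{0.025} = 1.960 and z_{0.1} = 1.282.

n = 97 pairs

For a paired (one-sample on differences) test: n = ((z_{α/2} + z_β) / d)².
z_{α/2} + z_β = 1.960 + 1.282 = 3.242.
n = (3.242 / 0.33)² = 9.824² = 96.52.
Round up.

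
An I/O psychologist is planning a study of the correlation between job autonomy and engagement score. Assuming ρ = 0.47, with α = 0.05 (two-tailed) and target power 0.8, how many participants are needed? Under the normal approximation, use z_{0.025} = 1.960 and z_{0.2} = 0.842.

Fisher's z: C = ½·ln((1+r)/(1−r)) = ½·ln(2.7736) = 0.5101.
n = ((z_{α/2} + z_β)/C)² + 3.
(1.960 + 0.842) / 0.5101 = 2.802 / 0.5101 = 5.493.
n = 5.493² + 3 = 30.17 + 3 = 33.2.
Round up.

n = 34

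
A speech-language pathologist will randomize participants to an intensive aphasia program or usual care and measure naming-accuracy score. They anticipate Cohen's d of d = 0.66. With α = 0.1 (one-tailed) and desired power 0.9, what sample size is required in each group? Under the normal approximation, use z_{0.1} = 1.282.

n = 31 per group

For two independent groups with equal n: n = 2·((z_{α} + z_β) / d)².
z_{α} + z_β = 1.282 + 1.282 = 2.564.
n = 2 × (2.564 / 0.66)² = 2 × 3.885² = 2 × 15.09 = 30.2.
Round up to the next whole participant.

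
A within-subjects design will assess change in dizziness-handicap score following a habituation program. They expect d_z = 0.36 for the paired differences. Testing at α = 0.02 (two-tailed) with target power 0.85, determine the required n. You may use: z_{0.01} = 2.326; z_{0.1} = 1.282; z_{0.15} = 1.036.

n = 88 pairs

For a paired (one-sample on differences) test: n = ((z_{α/2} + z_β) / d)².
z_{α/2} + z_β = 2.326 + 1.036 = 3.362.
n = (3.362 / 0.36)² = 9.339² = 87.21.
Round up.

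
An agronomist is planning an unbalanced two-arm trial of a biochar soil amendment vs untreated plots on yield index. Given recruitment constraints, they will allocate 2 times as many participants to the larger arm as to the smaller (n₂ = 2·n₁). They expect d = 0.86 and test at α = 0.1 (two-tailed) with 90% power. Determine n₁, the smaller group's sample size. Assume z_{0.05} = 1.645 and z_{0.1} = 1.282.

n₁ = 18

With allocation ratio k = n₂/n₁ = 2, Var(x̄₁−x̄₂) = σ²(1/n₁ + 1/(k·n₁)) = σ²·(k+1)/(k·n₁).
So n₁ = (1 + 1/k)·((z_{α/2} + z_β)/d)² = 1.500 × (2.927/0.86)².
n₁ = 1.500 × 11.58 = 17.4.
Round up: n₁ = 18, giving n₂ = 2 × 18 = 36.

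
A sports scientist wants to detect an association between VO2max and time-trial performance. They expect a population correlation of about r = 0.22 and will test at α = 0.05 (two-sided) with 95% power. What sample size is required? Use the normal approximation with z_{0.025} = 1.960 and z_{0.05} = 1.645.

n = 263

Fisher's z: C = ½·ln((1+r)/(1−r)) = ½·ln(1.5641) = 0.2237.
n = ((z_{α/2} + z_β)/C)² + 3.
(1.960 + 1.645) / 0.2237 = 3.605 / 0.2237 = 16.115.
n = 16.115² + 3 = 259.70 + 3 = 262.7.
Round up.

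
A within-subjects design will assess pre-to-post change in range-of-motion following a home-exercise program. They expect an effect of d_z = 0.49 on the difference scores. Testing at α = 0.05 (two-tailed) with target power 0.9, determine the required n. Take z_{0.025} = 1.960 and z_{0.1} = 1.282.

n = 44 pairs

For a paired (one-sample on differences) test: n = ((z_{α/2} + z_β) / d)².
z_{α/2} + z_β = 1.960 + 1.282 = 3.242.
n = (3.242 / 0.49)² = 6.616² = 43.78.
Round up.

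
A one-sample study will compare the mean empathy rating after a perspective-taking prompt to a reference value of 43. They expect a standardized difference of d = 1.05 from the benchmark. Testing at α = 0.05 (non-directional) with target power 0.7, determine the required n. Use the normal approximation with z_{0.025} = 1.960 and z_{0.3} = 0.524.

n = 6

For a one-sample test: n = ((z_{α/2} + z_β) / d)².
z_{α/2} + z_β = 1.960 + 0.524 = 2.484.
n = (2.484 / 1.05)² = 2.366² = 5.60.
Round up.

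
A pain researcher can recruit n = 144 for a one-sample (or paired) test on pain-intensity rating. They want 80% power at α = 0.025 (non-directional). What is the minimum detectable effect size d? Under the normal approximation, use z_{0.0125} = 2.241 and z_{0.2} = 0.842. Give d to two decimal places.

d_min ≈ 0.26

For a single sample (or paired design) of n = 144: d_min = (z_{α/2} + z_β)/√n.
z-sum = 2.241 + 0.842 = 3.083.
d_min = 3.083 / √144 = 3.083 / 12.000 = 0.257.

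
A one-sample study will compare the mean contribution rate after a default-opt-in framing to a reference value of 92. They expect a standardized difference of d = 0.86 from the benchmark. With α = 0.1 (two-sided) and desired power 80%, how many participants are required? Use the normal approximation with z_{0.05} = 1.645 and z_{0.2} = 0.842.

For a one-sample test: n = ((z_{α/2} + z_β) / d)².
z_{α/2} + z_β = 1.645 + 0.842 = 2.487.
n = (2.487 / 0.86)² = 2.892² = 8.36.
Round up.

n = 9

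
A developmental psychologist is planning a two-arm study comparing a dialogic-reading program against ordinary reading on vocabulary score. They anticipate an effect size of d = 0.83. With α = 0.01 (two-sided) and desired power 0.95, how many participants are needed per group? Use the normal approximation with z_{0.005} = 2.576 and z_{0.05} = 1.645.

For two independent groups with equal n: n = 2·((z_{α/2} + z_β) / d)².
z_{α/2} + z_β = 2.576 + 1.645 = 4.221.
n = 2 × (4.221 / 0.83)² = 2 × 5.086² = 2 × 25.86 = 51.7.
Round up to the next whole participant.

n = 52 per group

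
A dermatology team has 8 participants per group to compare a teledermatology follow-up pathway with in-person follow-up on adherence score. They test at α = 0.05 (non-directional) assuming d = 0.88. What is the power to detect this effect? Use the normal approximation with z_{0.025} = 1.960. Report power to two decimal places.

power ≈ 0.42

For two equal groups, power = Φ(d·√(n/2) − z_{α/2}).
d·√(n/2) = 0.88 × √(8/2) = 0.88 × 2.000 = 1.760.
z_β = 1.760 − 1.960 = -0.200.
Power = Φ(-0.200) = 0.421.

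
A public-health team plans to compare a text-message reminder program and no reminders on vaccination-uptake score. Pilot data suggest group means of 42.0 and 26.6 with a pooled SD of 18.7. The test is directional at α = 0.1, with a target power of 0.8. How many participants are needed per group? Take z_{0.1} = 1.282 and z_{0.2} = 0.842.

n = 14 per group

Cohen's d = |M₁ − M₂| / SD_pooled = |42.0 − 26.6| / 18.7 = 15.4 / 18.7 = 0.824.
For two independent groups with equal n: n = 2·((z_{α} + z_β) / d)².
z_{α} + z_β = 1.282 + 0.842 = 2.124.
n = 2 × (2.124 / 0.824)² = 2 × 2.578² = 2 × 6.64 = 13.3.
Round up to the next whole participant.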